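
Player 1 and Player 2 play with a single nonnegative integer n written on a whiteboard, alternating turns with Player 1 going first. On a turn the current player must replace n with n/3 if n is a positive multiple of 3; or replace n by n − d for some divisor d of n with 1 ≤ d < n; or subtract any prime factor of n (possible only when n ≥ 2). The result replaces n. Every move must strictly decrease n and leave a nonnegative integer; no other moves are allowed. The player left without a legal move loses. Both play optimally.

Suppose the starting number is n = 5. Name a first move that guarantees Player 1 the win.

Move to 0.

Compute win/loss labels from the base case upward. A position with no move is L. Any other position is W if it can reach an L in one move, else L.
n=0: no move → L
n=1: no move → L
n=2: can move to 0, which is L ⇒ W
n=3: can move to 0, which is L ⇒ W
n=4: moves to 2(W), 3(W); every one is W ⇒ L
n=5: can move to 0, which is L ⇒ W
From 5, the L positions reachable in one move are: 0, 4. Any move reaching one of these is winning.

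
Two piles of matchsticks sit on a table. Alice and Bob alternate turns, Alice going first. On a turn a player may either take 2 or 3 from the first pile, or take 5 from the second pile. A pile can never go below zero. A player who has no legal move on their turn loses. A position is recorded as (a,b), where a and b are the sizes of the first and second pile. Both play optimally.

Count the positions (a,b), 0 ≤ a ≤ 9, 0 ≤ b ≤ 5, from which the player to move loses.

Build the W/L table. Terminal = L. A non-terminal position is W if it has a move to some L; otherwise it is L.
Every move lowers a or b (never raises either), so fill the grid row by row in increasing a, and left to right within a row: each cell's successors are then already labelled.
      b=0  b=1  b=2  b=3  b=4  b=5
a=0:    L    L    L    L    L    W
a=1:    L    L    L    L    L    W
a=2:    W    W    W    W    W    L
a=3:    W    W    W    W    W    L
a=4:    W    W    W    W    W    W
a=5:    L    L    L    L    L    W
a=6:    L    L    L    L    L    W
a=7:    W    W    W    W    W    L
a=8:    W    W    W    W    W    L
a=9:    W    W    W    W    W    W
Cells with no legal move (terminal, hence L): (0,0), (0,1), (0,2), (0,3), (0,4), (1,0), (1,1), (1,2), (1,3), (1,4).
The remaining L cells, each justified by listing all of its moves:
(2,5): only reaches (0,5)(W), (2,0)(W), all W → L
(3,5): only reaches (1,5)(W), (0,5)(W), (3,0)(W), all W → L
(5,0): only reaches (3,0)(W), (2,0)(W), all W → L
(5,1): only reaches (3,1)(W), (2,1)(W), all W → L
(5,2): only reaches (3,2)(W), (2,2)(W), all W → L
(5,3): only reaches (3,3)(W), (2,3)(W), all W → L
(5,4): only reaches (3,4)(W), (2,4)(W), all W → L
(6,0): only reaches (4,0)(W), (3,0)(W), all W → L
(6,1): only reaches (4,1)(W), (3,1)(W), all W → L
(6,2): only reaches (4,2)(W), (3,2)(W), all W → L
(6,3): only reaches (4,3)(W), (3,3)(W), all W → L
(6,4): only reaches (4,4)(W), (3,4)(W), all W → L
(7,5): only reaches (5,5)(W), (4,5)(W), (7,0)(W), all W → L
(8,5): only reaches (6,5)(W), (5,5)(W), (8,0)(W), all W → L
Every other cell has at least one move into one of the L cells above, so it is W.
L cells per row: a=0: 5, a=1: 5, a=2: 1, a=3: 1, a=4: 0, a=5: 5, a=6: 5, a=7: 1, a=8: 1, a=9: 0; total 24.

24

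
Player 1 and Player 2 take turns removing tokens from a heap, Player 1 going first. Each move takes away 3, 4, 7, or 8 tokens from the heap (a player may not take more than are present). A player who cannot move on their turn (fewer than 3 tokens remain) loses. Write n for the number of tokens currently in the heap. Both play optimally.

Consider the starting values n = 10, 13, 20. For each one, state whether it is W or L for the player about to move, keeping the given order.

10: W, 13: L, 20: W

Classify positions by backward induction: terminal positions (no move available) are L. From any other position, the mover wins iff some move reaches an L.
n=0: no move → L
n=1: no move → L
n=2: no move → L
n=3: →0(L), so W
n=4: →1(L), so W
n=5: →2(L), so W
n=6: →2(L), so W
n=7: →0(L), so W
n=8: →1(L), so W
n=9: →2(L), so W
n=10: →2(L), so W
n=11: →8(W), 7(W), 4(W), 3(W) — all W, so L
n=12: →9(W), 8(W), 5(W), 4(W) — all W, so L
n=13: →10(W), 9(W), 6(W), 5(W) — all W, so L
n=14: →11(L), so W
n=15: →12(L), so W
n=16: →13(L), so W
n=17: →13(L), so W
n=18: →11(L), so W
n=19: →12(L), so W
n=20: →13(L), so W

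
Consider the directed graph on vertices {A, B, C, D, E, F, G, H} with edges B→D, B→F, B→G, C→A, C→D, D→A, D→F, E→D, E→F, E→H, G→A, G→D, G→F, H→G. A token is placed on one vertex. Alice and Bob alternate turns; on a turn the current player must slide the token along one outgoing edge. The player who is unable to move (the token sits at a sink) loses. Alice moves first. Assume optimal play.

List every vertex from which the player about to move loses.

A, F, H

Use the standard recursion: the mover loses at a terminal position; elsewhere, the mover wins exactly when some move hands the opponent an L position.
Every edge goes from a vertex to one that appears earlier in the order F, A, D, G, H, E, B, C, so processing vertices in that order labels each vertex after all of its successors.
F: no outgoing edge → L
A: no outgoing edge → L
D: can move to A, which is L ⇒ W
G: can move to A, which is L ⇒ W
H: the only move is to G(W), a W ⇒ L
E: can move to H, which is L ⇒ W
B: can move to F, which is L ⇒ W
C: can move to A, which is L ⇒ W
The losing starting vertices are exactly the entries labelled L in this table (3 of them).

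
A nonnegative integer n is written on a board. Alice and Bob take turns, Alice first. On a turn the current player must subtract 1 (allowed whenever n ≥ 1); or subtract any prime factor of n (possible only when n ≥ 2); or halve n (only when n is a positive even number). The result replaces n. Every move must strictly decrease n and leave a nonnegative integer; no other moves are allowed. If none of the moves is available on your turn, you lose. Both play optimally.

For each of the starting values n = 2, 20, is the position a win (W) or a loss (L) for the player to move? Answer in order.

Positions with no move are L. A position that does have a move is losing for the player to move precisely when every available move leads to a winning position for the opponent. Fill in the labels:
n=0: no move → L
n=1: →0(L), so W
n=2: →0(L), so W
n=3: →0(L), so W
n=4: →2(W), 3(W) — all W, so L
n=5: →0(L), so W
n=6: →4(L), so W
n=7: →0(L), so W
n=8: →4(L), so W
n=9: →6(W), 8(W) — all W, so L
n=10: →9(L), so W
n=11: →0(L), so W
n=12: →9(L), so W
n=13: →0(L), so W
n=14: →7(W), 12(W), 13(W) — all W, so L
n=15: →14(L), so W
n=16: →14(L), so W
n=17: →0(L), so W
n=18: →9(L), so W
n=19: →0(L), so W
n=20: →10(W), 15(W), 18(W), 19(W) — all W, so L

2: W, 20: L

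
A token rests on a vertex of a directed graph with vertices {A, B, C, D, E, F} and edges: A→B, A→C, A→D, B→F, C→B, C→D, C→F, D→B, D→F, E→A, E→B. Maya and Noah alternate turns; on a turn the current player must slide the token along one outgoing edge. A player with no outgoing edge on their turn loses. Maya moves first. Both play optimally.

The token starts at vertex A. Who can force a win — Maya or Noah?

Classify positions by backward induction: terminal positions (no move available) are L. From any other position, the mover wins iff some move reaches an L.
Every edge goes from a vertex to one that appears earlier in the order F, B, D, C, A, E, so processing vertices in that order labels each vertex after all of its successors.
F: no outgoing edge → L
B: reaches L-position F → W
D: reaches L-position F → W
C: reaches L-position F → W
A: only reaches C(W), D(W), B(W), all W → L
E: reaches L-position A → W
Every move from A reaches a W position, so the mover loses.

Noah wins.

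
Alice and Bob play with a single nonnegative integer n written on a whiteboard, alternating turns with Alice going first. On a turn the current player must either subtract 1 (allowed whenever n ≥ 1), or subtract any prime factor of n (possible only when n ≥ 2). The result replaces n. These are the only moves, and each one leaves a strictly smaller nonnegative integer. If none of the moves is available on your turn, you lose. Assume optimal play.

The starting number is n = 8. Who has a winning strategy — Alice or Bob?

Bob wins.

Work bottom-up. With no move the player to move loses. Otherwise the position is W if at least one move leads to an L position for the opponent, and L if every move leads to a W.
n=0: no move → L
n=1: can move to 0, which is L ⇒ W
n=2: can move to 0, which is L ⇒ W
n=3: can move to 0, which is L ⇒ W
n=4: moves to 2(W), 3(W); every one is W ⇒ L
n=5: can move to 0, which is L ⇒ W
n=6: can move to 4, which is L ⇒ W
n=7: can move to 0, which is L ⇒ W
n=8: moves to 6(W), 7(W); every one is W ⇒ L
Every move from 8 reaches a W position, so the mover loses.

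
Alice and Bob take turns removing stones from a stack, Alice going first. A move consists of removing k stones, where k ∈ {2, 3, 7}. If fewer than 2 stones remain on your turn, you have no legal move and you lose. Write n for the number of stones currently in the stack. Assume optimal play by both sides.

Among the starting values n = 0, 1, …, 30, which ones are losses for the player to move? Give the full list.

0, 1, 5, 6, 10, 11, 15, 16, 20, 21, 25, 26, 30

Classify positions by backward induction: terminal positions (no move available) are L. From any other position, the mover wins iff some move reaches an L.
n=0: no move → L
n=1: no move → L
n=2: reaches L-position 0 → W
n=3: reaches L-position 1 → W
n=4: reaches L-position 1 → W
n=5: only reaches 3(W), 2(W), all W → L
n=6: only reaches 4(W), 3(W), all W → L
n=7: reaches L-position 5 → W
n=8: reaches L-position 6 → W
n=9: reaches L-position 6 → W
n=10: only reaches 8(W), 7(W), 3(W), all W → L
n=11: only reaches 9(W), 8(W), 4(W), all W → L
n=12: reaches L-position 10 → W
n=13: reaches L-position 11 → W
n=14: reaches L-position 11 → W
n=15: only reaches 13(W), 12(W), 8(W), all W → L
n=16: only reaches 14(W), 13(W), 9(W), all W → L
n=17: reaches L-position 15 → W
n=18: reaches L-position 16 → W
n=19: reaches L-position 16 → W
n=20: only reaches 18(W), 17(W), 13(W), all W → L
n=21: only reaches 19(W), 18(W), 14(W), all W → L
n=22: reaches L-position 20 → W
n=23: reaches L-position 21 → W
n=24: reaches L-position 21 → W
n=25: only reaches 23(W), 22(W), 18(W), all W → L
n=26: only reaches 24(W), 23(W), 19(W), all W → L
n=27: reaches L-position 25 → W
n=28: reaches L-position 26 → W
n=29: reaches L-position 26 → W
n=30: only reaches 28(W), 27(W), 23(W), all W → L
The losing starting values of n are exactly the entries labelled L in this table (13 of them).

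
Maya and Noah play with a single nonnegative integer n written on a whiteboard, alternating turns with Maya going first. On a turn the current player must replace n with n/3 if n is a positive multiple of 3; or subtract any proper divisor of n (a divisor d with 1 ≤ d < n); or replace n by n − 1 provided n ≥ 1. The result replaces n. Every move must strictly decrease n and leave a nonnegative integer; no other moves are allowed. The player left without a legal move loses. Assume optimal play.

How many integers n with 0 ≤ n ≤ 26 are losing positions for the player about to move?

11

Compute win/loss labels from the base case upward. A position with no move is L. Any other position is W if it can reach an L in one move, else L.
n=0: no move → L
n=1: →0(L), so W
n=2: →1(W) only, which is W, so L
n=3: →2(L), so W
n=4: →2(L), so W
n=5: →4(W) only, which is W, so L
n=6: →2(L), so W
n=7: →6(W) only, which is W, so L
n=8: →7(L), so W
n=9: →3(W), 6(W), 8(W) — all W, so L
n=10: →5(L), so W
n=11: →10(W) only, which is W, so L
n=12: →9(L), so W
n=13: →12(W) only, which is W, so L
n=14: →7(L), so W
n=15: →5(L), so W
n=16: →8(W), 12(W), 14(W), 15(W) — all W, so L
n=17: →16(L), so W
n=18: →9(L), so W
n=19: →18(W) only, which is W, so L
n=20: →16(L), so W
n=21: →7(L), so W
n=22: →11(L), so W
n=23: →22(W) only, which is W, so L
n=24: →16(L), so W
n=25: →20(W), 24(W) — all W, so L
n=26: →13(L), so W
L entries with 0 ≤ n ≤ 26: n = 0, 2, 5, 7, 9, 11, 13, 16, 19, 23, 25; that makes 11.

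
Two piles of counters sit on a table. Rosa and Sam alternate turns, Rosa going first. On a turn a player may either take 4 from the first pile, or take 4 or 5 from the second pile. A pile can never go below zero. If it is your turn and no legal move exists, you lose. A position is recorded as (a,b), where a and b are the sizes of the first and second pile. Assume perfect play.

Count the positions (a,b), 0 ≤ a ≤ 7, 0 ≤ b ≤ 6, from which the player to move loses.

28

Positions with no move are L. A position that does have a move is losing for the player to move precisely when every available move leads to a winning position for the opponent. Fill in the labels:
Every move lowers a or b (never raises either), so fill the grid row by row in increasing a, and left to right within a row: each cell's successors are then already labelled.
      b=0  b=1  b=2  b=3  b=4  b=5  b=6
a=0:    L    L    L    L    W    W    W
a=1:    L    L    L    L    W    W    W
a=2:    L    L    L    L    W    W    W
a=3:    L    L    L    L    W    W    W
a=4:    W    W    W    W    L    L    L
a=5:    W    W    W    W    L    L    L
a=6:    W    W    W    W    L    L    L
a=7:    W    W    W    W    L    L    L
Cells with no legal move (terminal, hence L): (0,0), (0,1), (0,2), (0,3), (1,0), (1,1), (1,2), (1,3), (2,0), (2,1), (2,2), (2,3), (3,0), (3,1), (3,2), (3,3).
The remaining L cells, each justified by listing all of its moves:
(4,4): moves to (0,4)(W), (4,0)(W); every one is W ⇒ L
(4,5): moves to (0,5)(W), (4,1)(W), (4,0)(W); every one is W ⇒ L
(4,6): moves to (0,6)(W), (4,2)(W), (4,1)(W); every one is W ⇒ L
(5,4): moves to (1,4)(W), (5,0)(W); every one is W ⇒ L
(5,5): moves to (1,5)(W), (5,1)(W), (5,0)(W); every one is W ⇒ L
(5,6): moves to (1,6)(W), (5,2)(W), (5,1)(W); every one is W ⇒ L
(6,4): moves to (2,4)(W), (6,0)(W); every one is W ⇒ L
(6,5): moves to (2,5)(W), (6,1)(W), (6,0)(W); every one is W ⇒ L
(6,6): moves to (2,6)(W), (6,2)(W), (6,1)(W); every one is W ⇒ L
(7,4): moves to (3,4)(W), (7,0)(W); every one is W ⇒ L
(7,5): moves to (3,5)(W), (7,1)(W), (7,0)(W); every one is W ⇒ L
(7,6): moves to (3,6)(W), (7,2)(W), (7,1)(W); every one is W ⇒ L
Every other cell has at least one move into one of the L cells above, so it is W.
L cells per row: a=0: 4, a=1: 4, a=2: 4, a=3: 4, a=4: 3, a=5: 3, a=6: 3, a=7: 3; total 28.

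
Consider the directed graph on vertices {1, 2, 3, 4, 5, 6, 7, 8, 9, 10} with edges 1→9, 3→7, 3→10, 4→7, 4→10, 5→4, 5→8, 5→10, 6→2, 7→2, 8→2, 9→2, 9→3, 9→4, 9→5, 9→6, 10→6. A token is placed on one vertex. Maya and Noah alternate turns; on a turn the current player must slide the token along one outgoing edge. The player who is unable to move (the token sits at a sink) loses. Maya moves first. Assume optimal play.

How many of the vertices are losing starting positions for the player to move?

3

Compute win/loss labels from the base case upward. A position with no move is L. Any other position is W if it can reach an L in one move, else L.
Every edge goes from a vertex to one that appears earlier in the order 2, 7, 6, 10, 4, 8, 5, 3, 9, 1, so processing vertices in that order labels each vertex after all of its successors.
2: no outgoing edge → L
7: →2(L), so W
6: →2(L), so W
10: →6(W) only, which is W, so L
4: →10(L), so W
8: →2(L), so W
5: →10(L), so W
3: →10(L), so W
9: →2(L), so W
1: →9(W) only, which is W, so L
The L vertices are 1, 2, 10; that is 3 in all.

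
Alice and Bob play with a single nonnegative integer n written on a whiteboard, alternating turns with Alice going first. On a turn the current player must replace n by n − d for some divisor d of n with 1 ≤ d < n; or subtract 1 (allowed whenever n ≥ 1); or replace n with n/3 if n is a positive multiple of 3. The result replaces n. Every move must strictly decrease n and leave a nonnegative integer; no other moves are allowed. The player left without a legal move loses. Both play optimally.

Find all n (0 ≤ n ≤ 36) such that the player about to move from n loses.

Build the W/L table. Terminal = L. A non-terminal position is W if it has a move to some L; otherwise it is L.
n=0: no move → L
n=1: →0(L), so W
n=2: →1(W) only, which is W, so L
n=3: →2(L), so W
n=4: →2(L), so W
n=5: →4(W) only, which is W, so L
n=6: →2(L), so W
n=7: →6(W) only, which is W, so L
n=8: →7(L), so W
n=9: →3(W), 6(W), 8(W) — all W, so L
n=10: →5(L), so W
n=11: →10(W) only, which is W, so L
n=12: →9(L), so W
n=13: →12(W) only, which is W, so L
n=14: →7(L), so W
n=15: →5(L), so W
n=16: →8(W), 12(W), 14(W), 15(W) — all W, so L
n=17: →16(L), so W
n=18: →9(L), so W
n=19: →18(W) only, which is W, so L
n=20: →16(L), so W
n=21: →7(L), so W
n=22: →11(L), so W
n=23: →22(W) only, which is W, so L
n=24: →16(L), so W
n=25: →20(W), 24(W) — all W, so L
n=26: →13(L), so W
n=27: →9(L), so W
n=28: →14(W), 21(W), 24(W), 26(W), 27(W) — all W, so L
n=29: →28(L), so W
n=30: →25(L), so W
n=31: →30(W) only, which is W, so L
n=32: →16(L), so W
n=33: →11(L), so W
n=34: →17(W), 32(W), 33(W) — all W, so L
n=35: →28(L), so W
n=36: →34(L), so W
Reading off the rows marked L gives the requested list; there are 14 such values of n.

0, 2, 5, 7, 9, 11, 13, 16, 19, 23, 25, 28, 31, 34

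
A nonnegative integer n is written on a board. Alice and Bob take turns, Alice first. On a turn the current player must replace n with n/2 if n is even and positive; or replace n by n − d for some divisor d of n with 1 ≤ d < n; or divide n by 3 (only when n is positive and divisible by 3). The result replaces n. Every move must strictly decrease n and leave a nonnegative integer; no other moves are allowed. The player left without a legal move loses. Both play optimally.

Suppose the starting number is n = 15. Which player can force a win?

Bob wins.

Classify positions by backward induction: terminal positions (no move available) are L. From any other position, the mover wins iff some move reaches an L.
n=0: no move → L
n=1: no move → L
n=2: reaches L-position 1 → W
n=3: reaches L-position 1 → W
n=4: only reaches 2(W), 3(W), all W → L
n=5: reaches L-position 4 → W
n=6: reaches L-position 4 → W
n=7: only reaches 6(W), which is W → L
n=8: reaches L-position 4 → W
n=9: only reaches 3(W), 6(W), 8(W), all W → L
n=10: reaches L-position 9 → W
n=11: only reaches 10(W), which is W → L
n=12: reaches L-position 4 → W
n=13: only reaches 12(W), which is W → L
n=14: reaches L-position 7 → W
n=15: only reaches 5(W), 10(W), 12(W), 14(W), all W → L
Every move from 15 reaches a W position, so the mover loses.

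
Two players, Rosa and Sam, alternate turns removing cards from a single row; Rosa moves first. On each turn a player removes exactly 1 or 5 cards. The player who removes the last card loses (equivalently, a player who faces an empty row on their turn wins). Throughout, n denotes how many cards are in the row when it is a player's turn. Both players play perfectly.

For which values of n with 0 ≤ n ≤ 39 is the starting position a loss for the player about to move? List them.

Compute win/loss labels from the base case upward. A position with no move is W. Any other position is W if it can reach an L in one move, else L.
n=0: no move; the opponent has just taken the last card and therefore loses → W
n=1: L (sole option 0(W) is W)
n=2: W (go to 1, an L position)
n=3: L (sole option 2(W) is W)
n=4: W (go to 3, an L position)
n=5: L (options 4(W), 0(W) are all W)
n=6: W (go to 5, an L position)
n=7: L (options 6(W), 2(W) are all W)
n=8: W (go to 7, an L position)
n=9: L (options 8(W), 4(W) are all W)
n=10: W (go to 9, an L position)
n=11: L (options 10(W), 6(W) are all W)
n=12: W (go to 11, an L position)
n=13: L (options 12(W), 8(W) are all W)
n=14: W (go to 13, an L position)
n=15: L (options 14(W), 10(W) are all W)
n=16: W (go to 15, an L position)
n=17: L (options 16(W), 12(W) are all W)
n=18: W (go to 17, an L position)
n=19: L (options 18(W), 14(W) are all W)
n=20: W (go to 19, an L position)
n=21: L (options 20(W), 16(W) are all W)
n=22: W (go to 21, an L position)
n=23: L (options 22(W), 18(W) are all W)
n=24: W (go to 23, an L position)
n=25: L (options 24(W), 20(W) are all W)
n=26: W (go to 25, an L position)
n=27: L (options 26(W), 22(W) are all W)
n=28: W (go to 27, an L position)
n=29: L (options 28(W), 24(W) are all W)
n=30: W (go to 29, an L position)
n=31: L (options 30(W), 26(W) are all W)
n=32: W (go to 31, an L position)
n=33: L (options 32(W), 28(W) are all W)
n=34: W (go to 33, an L position)
n=35: L (options 34(W), 30(W) are all W)
n=36: W (go to 35, an L position)
n=37: L (options 36(W), 32(W) are all W)
n=38: W (go to 37, an L position)
n=39: L (options 38(W), 34(W) are all W)
The losing starting values of n are exactly the entries labelled L in this table (20 of them).

1, 3, 5, 7, 9, 11, 13, 15, 17, 19, 21, 23, 25, 27, 29, 31, 33, 35, 37, 39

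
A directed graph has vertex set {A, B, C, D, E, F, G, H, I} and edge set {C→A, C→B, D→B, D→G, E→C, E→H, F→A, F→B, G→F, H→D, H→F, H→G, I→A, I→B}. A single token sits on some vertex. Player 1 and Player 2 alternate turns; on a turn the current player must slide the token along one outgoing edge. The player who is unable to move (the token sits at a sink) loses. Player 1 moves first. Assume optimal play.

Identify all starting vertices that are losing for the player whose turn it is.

Label each position W (a win for the player to move) or L (a loss). A position with no legal move is L; any other position is W exactly when some move reaches an L, and L when every move reaches a W.
Every edge goes from a vertex to one that appears earlier in the order A, B, C, F, G, D, H, E, I, so processing vertices in that order labels each vertex after all of its successors.
A: no outgoing edge → L
B: no outgoing edge → L
C: can move to B, which is L ⇒ W
F: can move to B, which is L ⇒ W
G: the only move is to F(W), a W ⇒ L
D: can move to G, which is L ⇒ W
H: can move to G, which is L ⇒ W
E: moves to H(W), C(W); every one is W ⇒ L
I: can move to B, which is L ⇒ W
The losing starting vertices are exactly the entries labelled L in this table (4 of them).

A, B, E, G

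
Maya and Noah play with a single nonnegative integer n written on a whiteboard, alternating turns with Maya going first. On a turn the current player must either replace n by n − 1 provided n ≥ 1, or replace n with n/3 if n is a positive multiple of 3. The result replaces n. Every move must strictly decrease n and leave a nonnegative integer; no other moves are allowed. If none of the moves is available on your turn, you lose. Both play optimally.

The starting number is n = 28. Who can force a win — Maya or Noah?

Noah wins.

Work bottom-up. With no move the player to move loses. Otherwise the position is W if at least one move leads to an L position for the opponent, and L if every move leads to a W.
n=0: no move → L
n=1: W (go to 0, an L position)
n=2: L (sole option 1(W) is W)
n=3: W (go to 2, an L position)
n=4: L (sole option 3(W) is W)
n=5: W (go to 4, an L position)
n=6: W (go to 2, an L position)
n=7: L (sole option 6(W) is W)
n=8: W (go to 7, an L position)
n=9: L (options 3(W), 8(W) are all W)
n=10: W (go to 9, an L position)
n=11: L (sole option 10(W) is W)
n=12: W (go to 4, an L position)
n=13: L (sole option 12(W) is W)
n=14: W (go to 13, an L position)
n=15: L (options 5(W), 14(W) are all W)
n=16: W (go to 15, an L position)
n=17: L (sole option 16(W) is W)
n=18: W (go to 17, an L position)
n=19: L (sole option 18(W) is W)
n=20: W (go to 19, an L position)
n=21: W (go to 7, an L position)
n=22: L (sole option 21(W) is W)
n=23: W (go to 22, an L position)
n=24: L (options 8(W), 23(W) are all W)
n=25: W (go to 24, an L position)
n=26: L (sole option 25(W) is W)
n=27: W (go to 9, an L position)
n=28: L (sole option 27(W) is W)
Every move from 28 reaches a W position, so the mover loses.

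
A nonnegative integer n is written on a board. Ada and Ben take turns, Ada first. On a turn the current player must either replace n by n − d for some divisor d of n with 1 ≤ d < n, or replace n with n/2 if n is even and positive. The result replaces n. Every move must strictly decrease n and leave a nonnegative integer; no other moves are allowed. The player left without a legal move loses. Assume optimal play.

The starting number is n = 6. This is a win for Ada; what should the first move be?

Build the W/L table. Terminal = L. A non-terminal position is W if it has a move to some L; otherwise it is L.
n=0: no move → L
n=1: no move → L
n=2: →1(L), so W
n=3: →2(W) only, which is W, so L
n=4: →3(L), so W
n=5: →4(W) only, which is W, so L
n=6: →3(L), so W
From 6, the L positions reachable in one move are: 3, 5. Any move reaching one of these is winning.

Move to 3.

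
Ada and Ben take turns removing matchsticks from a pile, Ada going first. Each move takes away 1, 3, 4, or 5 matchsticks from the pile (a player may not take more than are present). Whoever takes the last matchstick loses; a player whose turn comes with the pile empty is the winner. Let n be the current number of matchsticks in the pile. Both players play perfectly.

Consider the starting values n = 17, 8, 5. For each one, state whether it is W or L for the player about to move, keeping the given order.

17: L, 8: W, 5: W

Positions with no move are W. A position that does have a move is losing for the player to move precisely when every available move leads to a winning position for the opponent. Fill in the labels:
n=0: no move; the opponent has just taken the last matchstick and therefore loses → W
n=1: only reaches 0(W), which is W → L
n=2: reaches L-position 1 → W
n=3: only reaches 2(W), 0(W), all W → L
n=4: reaches L-position 3 → W
n=5: reaches L-position 1 → W
n=6: reaches L-position 3 → W
n=7: reaches L-position 3 → W
n=8: reaches L-position 3 → W
n=9: only reaches 8(W), 6(W), 5(W), 4(W), all W → L
n=10: reaches L-position 9 → W
n=11: only reaches 10(W), 8(W), 7(W), 6(W), all W → L
n=12: reaches L-position 11 → W
n=13: reaches L-position 9 → W
n=14: reaches L-position 11 → W
n=15: reaches L-position 11 → W
n=16: reaches L-position 11 → W
n=17: only reaches 16(W), 14(W), 13(W), 12(W), all W → L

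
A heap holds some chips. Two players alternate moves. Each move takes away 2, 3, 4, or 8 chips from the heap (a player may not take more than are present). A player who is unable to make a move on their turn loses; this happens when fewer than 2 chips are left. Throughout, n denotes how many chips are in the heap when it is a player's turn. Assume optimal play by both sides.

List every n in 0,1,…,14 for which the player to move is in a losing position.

0, 1, 6, 7, 12, 13

Work bottom-up. With no move the player to move loses. Otherwise the position is W if at least one move leads to an L position for the opponent, and L if every move leads to a W.
n=0: no move → L
n=1: no move → L
n=2: can move to 0, which is L ⇒ W
n=3: can move to 1, which is L ⇒ W
n=4: can move to 1, which is L ⇒ W
n=5: can move to 1, which is L ⇒ W
n=6: moves to 4(W), 3(W), 2(W); every one is W ⇒ L
n=7: moves to 5(W), 4(W), 3(W); every one is W ⇒ L
n=8: can move to 6, which is L ⇒ W
n=9: can move to 7, which is L ⇒ W
n=10: can move to 7, which is L ⇒ W
n=11: can move to 7, which is L ⇒ W
n=12: moves to 10(W), 9(W), 8(W), 4(W); every one is W ⇒ L
n=13: moves to 11(W), 10(W), 9(W), 5(W); every one is W ⇒ L
n=14: can move to 12, which is L ⇒ W
Reading off the rows marked L gives the requested list; there are 6 such values of n.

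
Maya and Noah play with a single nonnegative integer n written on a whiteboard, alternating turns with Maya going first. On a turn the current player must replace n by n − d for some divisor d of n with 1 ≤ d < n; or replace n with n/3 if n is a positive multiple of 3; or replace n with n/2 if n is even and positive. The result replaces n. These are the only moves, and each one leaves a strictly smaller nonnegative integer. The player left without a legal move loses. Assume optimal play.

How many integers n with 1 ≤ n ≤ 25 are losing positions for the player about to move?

Label each position W (a win for the player to move) or L (a loss). A position with no legal move is L; any other position is W exactly when some move reaches an L, and L when every move reaches a W.
n=0: no move → L
n=1: no move → L
n=2: can move to 1, which is L ⇒ W
n=3: can move to 1, which is L ⇒ W
n=4: moves to 2(W), 3(W); every one is W ⇒ L
n=5: can move to 4, which is L ⇒ W
n=6: can move to 4, which is L ⇒ W
n=7: the only move is to 6(W), a W ⇒ L
n=8: can move to 4, which is L ⇒ W
n=9: moves to 3(W), 6(W), 8(W); every one is W ⇒ L
n=10: can move to 9, which is L ⇒ W
n=11: the only move is to 10(W), a W ⇒ L
n=12: can move to 4, which is L ⇒ W
n=13: the only move is to 12(W), a W ⇒ L
n=14: can move to 7, which is L ⇒ W
n=15: moves to 5(W), 10(W), 12(W), 14(W); every one is W ⇒ L
n=16: can move to 15, which is L ⇒ W
n=17: the only move is to 16(W), a W ⇒ L
n=18: can move to 9, which is L ⇒ W
n=19: the only move is to 18(W), a W ⇒ L
n=20: can move to 15, which is L ⇒ W
n=21: can move to 7, which is L ⇒ W
n=22: can move to 11, which is L ⇒ W
n=23: the only move is to 22(W), a W ⇒ L
n=24: can move to 23, which is L ⇒ W
n=25: moves to 20(W), 24(W); every one is W ⇒ L
L entries with 1 ≤ n ≤ 25 (n=0 is outside the asked range and is not counted): n = 1, 4, 7, 9, 11, 13, 15, 17, 19, 23, 25; that makes 11.

11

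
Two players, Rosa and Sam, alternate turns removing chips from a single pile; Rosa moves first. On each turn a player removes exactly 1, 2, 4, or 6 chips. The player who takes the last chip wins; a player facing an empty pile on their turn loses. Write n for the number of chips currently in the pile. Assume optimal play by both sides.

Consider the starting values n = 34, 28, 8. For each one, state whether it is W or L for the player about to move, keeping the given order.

34: W, 28: W, 8: L

Build the W/L table. Terminal = L. A non-terminal position is W if it has a move to some L; otherwise it is L.
n=0: no move → L
n=1: →0(L), so W
n=2: →0(L), so W
n=3: →2(W), 1(W) — all W, so L
n=4: →3(L), so W
n=5: →3(L), so W
n=6: →0(L), so W
n=7: →3(L), so W
n=8: →7(W), 6(W), 4(W), 2(W) — all W, so L
n=9: →8(L), so W
n=10: →8(L), so W
n=11: →10(W), 9(W), 7(W), 5(W) — all W, so L
n=12: →11(L), so W
n=13: →11(L), so W
n=14: →8(L), so W
n=15: →11(L), so W
n=16: →15(W), 14(W), 12(W), 10(W) — all W, so L
n=17: →16(L), so W
n=18: →16(L), so W
n=19: →18(W), 17(W), 15(W), 13(W) — all W, so L
n=20: →19(L), so W
n=21: →19(L), so W
n=22: →16(L), so W
n=23: →19(L), so W
n=24: →23(W), 22(W), 20(W), 18(W) — all W, so L
n=25: →24(L), so W
n=26: →24(L), so W
n=27: →26(W), 25(W), 23(W), 21(W) — all W, so L
n=28: →27(L), so W
n=29: →27(L), so W
n=30: →24(L), so W
n=31: →27(L), so W
n=32: →31(W), 30(W), 28(W), 26(W) — all W, so L
n=33: →32(L), so W
n=34: →32(L), so W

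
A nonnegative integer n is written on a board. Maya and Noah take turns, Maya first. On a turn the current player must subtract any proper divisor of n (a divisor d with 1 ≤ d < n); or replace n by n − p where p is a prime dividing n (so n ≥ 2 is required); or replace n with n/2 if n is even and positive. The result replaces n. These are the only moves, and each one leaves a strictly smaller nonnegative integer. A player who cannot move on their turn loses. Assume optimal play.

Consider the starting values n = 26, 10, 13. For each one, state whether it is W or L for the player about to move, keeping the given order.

26: L, 10: W, 13: W

Build the W/L table. Terminal = L. A non-terminal position is W if it has a move to some L; otherwise it is L.
n=0: no move → L
n=1: no move → L
n=2: W (go to 0, an L position)
n=3: W (go to 0, an L position)
n=4: L (options 2(W), 3(W) are all W)
n=5: W (go to 0, an L position)
n=6: W (go to 4, an L position)
n=7: W (go to 0, an L position)
n=8: W (go to 4, an L position)
n=9: L (options 6(W), 8(W) are all W)
n=10: W (go to 9, an L position)
n=11: W (go to 0, an L position)
n=12: W (go to 9, an L position)
n=13: W (go to 0, an L position)
n=14: L (options 7(W), 12(W), 13(W) are all W)
n=15: W (go to 14, an L position)
n=16: W (go to 14, an L position)
n=17: W (go to 0, an L position)
n=18: W (go to 9, an L position)
n=19: W (go to 0, an L position)
n=20: L (options 10(W), 15(W), 16(W), 18(W), 19(W) are all W)
n=21: W (go to 14, an L position)
n=22: W (go to 20, an L position)
n=23: W (go to 0, an L position)
n=24: W (go to 20, an L position)
n=25: W (go to 20, an L position)
n=26: L (options 13(W), 24(W), 25(W) are all W)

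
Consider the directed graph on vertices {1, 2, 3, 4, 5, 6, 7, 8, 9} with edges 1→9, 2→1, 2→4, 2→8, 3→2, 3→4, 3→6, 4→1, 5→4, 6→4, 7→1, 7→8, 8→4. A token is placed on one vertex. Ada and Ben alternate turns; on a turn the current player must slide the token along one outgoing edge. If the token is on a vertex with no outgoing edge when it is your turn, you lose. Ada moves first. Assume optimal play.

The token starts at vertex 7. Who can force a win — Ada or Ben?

Use the standard recursion: the mover loses at a terminal position; elsewhere, the mover wins exactly when some move hands the opponent an L position.
Every edge goes from a vertex to one that appears earlier in the order 9, 1, 4, 8, 5, 7, 6, 2, 3, so processing vertices in that order labels each vertex after all of its successors.
9: no outgoing edge → L
1: →9(L), so W
4: →1(W) only, which is W, so L
8: →4(L), so W
5: →4(L), so W
7: →8(W), 1(W) — all W, so L
6: →4(L), so W
2: →4(L), so W
3: →4(L), so W
Every move from 7 reaches a W position, so the mover loses.

Ben wins.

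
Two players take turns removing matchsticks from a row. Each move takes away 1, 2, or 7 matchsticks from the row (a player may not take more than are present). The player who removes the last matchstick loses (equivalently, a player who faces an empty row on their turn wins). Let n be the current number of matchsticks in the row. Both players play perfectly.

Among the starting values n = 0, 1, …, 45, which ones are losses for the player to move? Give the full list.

Work bottom-up. With no move the player to move wins. Otherwise the position is W if at least one move leads to an L position for the opponent, and L if every move leads to a W.
n=0: no move; the opponent has just taken the last matchstick and therefore loses → W
n=1: →0(W) only, which is W, so L
n=2: →1(L), so W
n=3: →1(L), so W
n=4: →3(W), 2(W) — all W, so L
n=5: →4(L), so W
n=6: →4(L), so W
n=7: →6(W), 5(W), 0(W) — all W, so L
n=8: →7(L), so W
n=9: →7(L), so W
n=10: →9(W), 8(W), 3(W) — all W, so L
n=11: →10(L), so W
n=12: →10(L), so W
n=13: →12(W), 11(W), 6(W) — all W, so L
n=14: →13(L), so W
n=15: →13(L), so W
n=16: →15(W), 14(W), 9(W) — all W, so L
n=17: →16(L), so W
n=18: →16(L), so W
n=19: →18(W), 17(W), 12(W) — all W, so L
n=20: →19(L), so W
n=21: →19(L), so W
n=22: →21(W), 20(W), 15(W) — all W, so L
n=23: →22(L), so W
n=24: →22(L), so W
n=25: →24(W), 23(W), 18(W) — all W, so L
n=26: →25(L), so W
n=27: →25(L), so W
n=28: →27(W), 26(W), 21(W) — all W, so L
n=29: →28(L), so W
n=30: →28(L), so W
n=31: →30(W), 29(W), 24(W) — all W, so L
n=32: →31(L), so W
n=33: →31(L), so W
n=34: →33(W), 32(W), 27(W) — all W, so L
n=35: →34(L), so W
n=36: →34(L), so W
n=37: →36(W), 35(W), 30(W) — all W, so L
n=38: →37(L), so W
n=39: →37(L), so W
n=40: →39(W), 38(W), 33(W) — all W, so L
n=41: →40(L), so W
n=42: →40(L), so W
n=43: →42(W), 41(W), 36(W) — all W, so L
n=44: →43(L), so W
n=45: →43(L), so W
The losing starting values of n are exactly the entries labelled L in this table (15 of them).

1, 4, 7, 10, 13, 16, 19, 22, 25, 28, 31, 34, 37, 40, 43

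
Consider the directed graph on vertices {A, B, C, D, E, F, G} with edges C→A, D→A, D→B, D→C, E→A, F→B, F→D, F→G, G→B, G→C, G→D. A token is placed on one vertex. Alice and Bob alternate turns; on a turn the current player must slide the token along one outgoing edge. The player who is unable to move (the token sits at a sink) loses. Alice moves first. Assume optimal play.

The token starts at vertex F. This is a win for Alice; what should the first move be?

Move to B.

Label each position W (a win for the player to move) or L (a loss). A position with no legal move is L; any other position is W exactly when some move reaches an L, and L when every move reaches a W.
Every edge goes from a vertex to one that appears earlier in the order A, B, C, D, G, F, E, so processing vertices in that order labels each vertex after all of its successors.
A: no outgoing edge → L
B: no outgoing edge → L
C: reaches L-position A → W
D: reaches L-position B → W
G: reaches L-position B → W
F: reaches L-position B → W
E: reaches L-position A → W
From F, the L positions reachable in one move are: B.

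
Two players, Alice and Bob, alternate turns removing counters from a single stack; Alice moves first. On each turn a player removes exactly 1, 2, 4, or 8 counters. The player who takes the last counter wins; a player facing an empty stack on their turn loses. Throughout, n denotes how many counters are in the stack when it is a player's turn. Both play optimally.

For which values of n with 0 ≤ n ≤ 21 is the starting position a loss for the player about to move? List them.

0, 3, 6, 9, 12, 15, 18, 21

Classify positions by backward induction: terminal positions (no move available) are L. From any other position, the mover wins iff some move reaches an L.
n=0: no move → L
n=1: →0(L), so W
n=2: →0(L), so W
n=3: →2(W), 1(W) — all W, so L
n=4: →3(L), so W
n=5: →3(L), so W
n=6: →5(W), 4(W), 2(W) — all W, so L
n=7: →6(L), so W
n=8: →6(L), so W
n=9: →8(W), 7(W), 5(W), 1(W) — all W, so L
n=10: →9(L), so W
n=11: →9(L), so W
n=12: →11(W), 10(W), 8(W), 4(W) — all W, so L
n=13: →12(L), so W
n=14: →12(L), so W
n=15: →14(W), 13(W), 11(W), 7(W) — all W, so L
n=16: →15(L), so W
n=17: →15(L), so W
n=18: →17(W), 16(W), 14(W), 10(W) — all W, so L
n=19: →18(L), so W
n=20: →18(L), so W
n=21: →20(W), 19(W), 17(W), 13(W) — all W, so L
The losing starting values of n are exactly the entries labelled L in this table (8 of them).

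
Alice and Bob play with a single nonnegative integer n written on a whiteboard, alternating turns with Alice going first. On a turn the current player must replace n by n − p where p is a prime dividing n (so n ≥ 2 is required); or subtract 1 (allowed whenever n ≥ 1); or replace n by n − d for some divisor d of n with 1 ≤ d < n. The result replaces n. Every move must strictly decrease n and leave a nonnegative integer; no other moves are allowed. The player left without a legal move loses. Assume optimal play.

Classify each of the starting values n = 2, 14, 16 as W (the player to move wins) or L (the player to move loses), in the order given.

Label each position W (a win for the player to move) or L (a loss). A position with no legal move is L; any other position is W exactly when some move reaches an L, and L when every move reaches a W.
n=0: no move → L
n=1: →0(L), so W
n=2: →0(L), so W
n=3: →0(L), so W
n=4: →2(W), 3(W) — all W, so L
n=5: →0(L), so W
n=6: →4(L), so W
n=7: →0(L), so W
n=8: →4(L), so W
n=9: →6(W), 8(W) — all W, so L
n=10: →9(L), so W
n=11: →0(L), so W
n=12: →9(L), so W
n=13: →0(L), so W
n=14: →7(W), 12(W), 13(W) — all W, so L
n=15: →14(L), so W
n=16: →14(L), so W

2: W, 14: L, 16: W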